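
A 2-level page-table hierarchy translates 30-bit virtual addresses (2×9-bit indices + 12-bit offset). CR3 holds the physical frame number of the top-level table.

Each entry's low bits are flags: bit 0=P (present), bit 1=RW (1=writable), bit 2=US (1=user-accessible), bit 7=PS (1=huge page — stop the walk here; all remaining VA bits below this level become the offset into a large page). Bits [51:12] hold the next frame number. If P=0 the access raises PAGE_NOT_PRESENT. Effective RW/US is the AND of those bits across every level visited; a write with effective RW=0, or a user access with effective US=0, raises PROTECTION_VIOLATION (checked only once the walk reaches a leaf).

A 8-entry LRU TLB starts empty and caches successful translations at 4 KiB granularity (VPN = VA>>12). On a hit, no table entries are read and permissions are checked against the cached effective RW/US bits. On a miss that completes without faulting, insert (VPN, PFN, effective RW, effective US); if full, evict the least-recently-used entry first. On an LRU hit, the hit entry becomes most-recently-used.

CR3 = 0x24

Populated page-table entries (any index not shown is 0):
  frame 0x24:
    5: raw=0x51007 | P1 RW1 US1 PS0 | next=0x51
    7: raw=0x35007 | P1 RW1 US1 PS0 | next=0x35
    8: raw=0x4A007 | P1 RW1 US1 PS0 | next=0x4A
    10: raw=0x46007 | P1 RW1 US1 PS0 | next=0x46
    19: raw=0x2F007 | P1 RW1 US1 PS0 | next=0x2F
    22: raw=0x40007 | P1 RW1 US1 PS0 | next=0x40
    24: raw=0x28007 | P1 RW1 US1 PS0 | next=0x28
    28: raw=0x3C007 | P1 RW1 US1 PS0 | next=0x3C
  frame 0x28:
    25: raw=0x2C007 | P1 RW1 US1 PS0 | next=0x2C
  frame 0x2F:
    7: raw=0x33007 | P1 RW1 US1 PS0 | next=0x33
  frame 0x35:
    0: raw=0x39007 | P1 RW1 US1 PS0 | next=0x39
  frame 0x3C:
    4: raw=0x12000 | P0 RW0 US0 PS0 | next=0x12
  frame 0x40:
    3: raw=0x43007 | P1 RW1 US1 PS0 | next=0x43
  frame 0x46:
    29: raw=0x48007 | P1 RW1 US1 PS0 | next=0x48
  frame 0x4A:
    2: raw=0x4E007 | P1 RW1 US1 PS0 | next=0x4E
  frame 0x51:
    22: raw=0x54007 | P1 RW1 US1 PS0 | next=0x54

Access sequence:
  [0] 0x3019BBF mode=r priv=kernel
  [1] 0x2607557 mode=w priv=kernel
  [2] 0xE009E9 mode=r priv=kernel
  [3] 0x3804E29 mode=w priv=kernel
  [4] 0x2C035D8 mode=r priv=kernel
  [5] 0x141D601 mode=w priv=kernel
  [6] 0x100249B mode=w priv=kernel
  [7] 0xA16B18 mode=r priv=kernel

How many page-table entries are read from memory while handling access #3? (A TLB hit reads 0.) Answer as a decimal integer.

Per-access translation:
#0 VA=0x3019BBF (r,kernel):
  lvl0: tbl 0x24, slot 24 ⇒ 0x28007 (P1/RW1/US1/PS0)
  lvl1: tbl 0x28, slot 25 ⇒ 0x2C007 (P1/RW1/US1/PS0)
  → PA=0x2CBBF  (2 entries read)
#1 VA=0x2607557 (w,kernel):
  lvl0: tbl 0x24, slot 19 ⇒ 0x2F007 (P1/RW1/US1/PS0)
  lvl1: tbl 0x2F, slot 7 ⇒ 0x33007 (P1/RW1/US1/PS0)
  → PA=0x33557  (2 entries read)
#2 VA=0xE009E9 (r,kernel):
  lvl0: tbl 0x24, slot 7 ⇒ 0x35007 (P1/RW1/US1/PS0)
  lvl1: tbl 0x35, slot 0 ⇒ 0x39007 (P1/RW1/US1/PS0)
  → PA=0x399E9  (2 entries read)
#3 VA=0x3804E29 (w,kernel):
  lvl0: tbl 0x24, slot 28 ⇒ 0x3C007 (P1/RW1/US1/PS0)
  lvl1: tbl 0x3C, slot 4 ⇒ 0x12000 (P0/RW0/US0/PS0)
  ✗ PAGE_NOT_PRESENT  [2 reads]
#4 VA=0x2C035D8 (r,kernel):
  lvl0: tbl 0x24, slot 22 ⇒ 0x40007 (P1/RW1/US1/PS0)
  lvl1: tbl 0x40, slot 3 ⇒ 0x43007 (P1/RW1/US1/PS0)
  → PA=0x435D8  (2 entries read)
#5 VA=0x141D601 (w,kernel):
  lvl0: tbl 0x24, slot 10 ⇒ 0x46007 (P1/RW1/US1/PS0)
  lvl1: tbl 0x46, slot 29 ⇒ 0x48007 (P1/RW1/US1/PS0)
  → PA=0x48601  (2 entries read)
#6 VA=0x100249B (w,kernel):
  lvl0: tbl 0x24, slot 8 ⇒ 0x4A007 (P1/RW1/US1/PS0)
  lvl1: tbl 0x4A, slot 2 ⇒ 0x4E007 (P1/RW1/US1/PS0)
  → PA=0x4E49B  (2 entries read)
#7 VA=0xA16B18 (r,kernel):
  lvl0: tbl 0x24, slot 5 ⇒ 0x51007 (P1/RW1/US1/PS0)
  lvl1: tbl 0x51, slot 22 ⇒ 0x54007 (P1/RW1/US1/PS0)
  → PA=0x54B18  (2 entries read)

Entries read for #3: 2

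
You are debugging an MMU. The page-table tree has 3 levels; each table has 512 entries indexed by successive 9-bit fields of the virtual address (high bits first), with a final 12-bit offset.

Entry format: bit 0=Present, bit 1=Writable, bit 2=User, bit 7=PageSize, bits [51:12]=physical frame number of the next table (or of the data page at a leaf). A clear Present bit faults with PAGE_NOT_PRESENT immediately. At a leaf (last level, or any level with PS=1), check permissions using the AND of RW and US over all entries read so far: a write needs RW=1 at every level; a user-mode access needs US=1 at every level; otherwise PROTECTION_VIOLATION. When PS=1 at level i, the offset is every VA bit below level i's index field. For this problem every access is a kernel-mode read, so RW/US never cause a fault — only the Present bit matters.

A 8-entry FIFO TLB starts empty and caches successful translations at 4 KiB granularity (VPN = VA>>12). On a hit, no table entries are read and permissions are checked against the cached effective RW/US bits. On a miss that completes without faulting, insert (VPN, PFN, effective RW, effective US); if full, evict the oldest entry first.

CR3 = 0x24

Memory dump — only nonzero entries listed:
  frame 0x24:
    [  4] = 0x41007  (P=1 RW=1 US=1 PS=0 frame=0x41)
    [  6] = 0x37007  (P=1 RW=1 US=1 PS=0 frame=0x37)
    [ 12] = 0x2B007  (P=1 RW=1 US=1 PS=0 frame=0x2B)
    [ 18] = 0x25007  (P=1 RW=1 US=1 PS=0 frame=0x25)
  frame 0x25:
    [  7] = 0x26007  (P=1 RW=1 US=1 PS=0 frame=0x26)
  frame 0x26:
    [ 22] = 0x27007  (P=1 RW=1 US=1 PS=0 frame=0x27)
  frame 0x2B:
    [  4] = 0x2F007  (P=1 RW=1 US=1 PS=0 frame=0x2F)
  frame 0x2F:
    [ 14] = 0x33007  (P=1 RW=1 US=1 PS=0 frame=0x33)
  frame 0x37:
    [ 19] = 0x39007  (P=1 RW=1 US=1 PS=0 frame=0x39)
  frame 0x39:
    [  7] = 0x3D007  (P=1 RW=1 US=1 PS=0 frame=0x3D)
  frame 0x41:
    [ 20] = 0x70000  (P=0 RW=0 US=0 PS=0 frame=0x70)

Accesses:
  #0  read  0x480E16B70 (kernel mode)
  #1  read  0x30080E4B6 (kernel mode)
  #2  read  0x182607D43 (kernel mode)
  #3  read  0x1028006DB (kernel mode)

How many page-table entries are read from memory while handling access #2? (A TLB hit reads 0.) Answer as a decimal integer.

Trace:
#0 VA=0x480E16B70 (r,kernel):
  lvl0: tbl 0x24, slot 18 ⇒ 0x25007 (P1/RW1/US1/PS0)
  lvl1: tbl 0x25, slot 7 ⇒ 0x26007 (P1/RW1/US1/PS0)
  lvl2: tbl 0x26, slot 22 ⇒ 0x27007 (P1/RW1/US1/PS0)
  ⇒ phys 0x27B70  [3 reads]
#1 VA=0x30080E4B6 (r,kernel):
  lvl0: tbl 0x24, slot 12 ⇒ 0x2B007 (P1/RW1/US1/PS0)
  lvl1: tbl 0x2B, slot 4 ⇒ 0x2F007 (P1/RW1/US1/PS0)
  lvl2: tbl 0x2F, slot 14 ⇒ 0x33007 (P1/RW1/US1/PS0)
  ⇒ phys 0x334B6  [3 reads]
#2 VA=0x182607D43 (r,kernel):
  lvl0: tbl 0x24, slot 6 ⇒ 0x37007 (P1/RW1/US1/PS0)
  lvl1: tbl 0x37, slot 19 ⇒ 0x39007 (P1/RW1/US1/PS0)
  lvl2: tbl 0x39, slot 7 ⇒ 0x3D007 (P1/RW1/US1/PS0)
  ⇒ phys 0x3DD43  [3 reads]
#3 VA=0x1028006DB (r,kernel):
  lvl0: tbl 0x24, slot 4 ⇒ 0x41007 (P1/RW1/US1/PS0)
  lvl1: tbl 0x41, slot 20 ⇒ 0x70000 (P0/RW0/US0/PS0)
  → PAGE_NOT_PRESENT  (2 entries read)

Entries read for #2: 3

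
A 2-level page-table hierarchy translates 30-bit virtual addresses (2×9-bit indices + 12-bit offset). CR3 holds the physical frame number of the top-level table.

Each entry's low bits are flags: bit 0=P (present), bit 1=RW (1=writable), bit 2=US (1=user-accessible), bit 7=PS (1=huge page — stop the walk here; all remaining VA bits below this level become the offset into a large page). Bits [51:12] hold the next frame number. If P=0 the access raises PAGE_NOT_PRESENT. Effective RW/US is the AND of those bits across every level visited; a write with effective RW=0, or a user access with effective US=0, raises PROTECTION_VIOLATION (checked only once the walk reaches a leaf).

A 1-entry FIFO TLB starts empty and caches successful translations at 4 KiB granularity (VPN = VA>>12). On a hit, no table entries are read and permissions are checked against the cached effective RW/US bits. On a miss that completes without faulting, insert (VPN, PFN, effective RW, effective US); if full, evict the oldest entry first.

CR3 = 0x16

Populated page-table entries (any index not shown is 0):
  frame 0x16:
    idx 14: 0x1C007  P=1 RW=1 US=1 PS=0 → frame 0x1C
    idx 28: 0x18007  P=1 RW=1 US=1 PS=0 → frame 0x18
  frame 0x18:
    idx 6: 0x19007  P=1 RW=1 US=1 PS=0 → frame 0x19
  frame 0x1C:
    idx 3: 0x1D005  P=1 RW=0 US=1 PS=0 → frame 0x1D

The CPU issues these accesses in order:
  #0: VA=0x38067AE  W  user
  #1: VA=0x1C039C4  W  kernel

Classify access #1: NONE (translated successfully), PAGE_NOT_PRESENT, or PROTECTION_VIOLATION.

Trace:
#0 VA=0x38067AE (w,user):
  L0: frame=0x16 idx=28 entry=0x18007 [P=1 RW=1 US=1 PS=0]
  L1: frame=0x18 idx=6 entry=0x19007 [P=1 RW=1 US=1 PS=0]
  ⇒ phys 0x197AE  [2 reads]
#1 VA=0x1C039C4 (w,kernel):
  L0: frame=0x16 idx=14 entry=0x1C007 [P=1 RW=1 US=1 PS=0]
  L1: frame=0x1C idx=3 entry=0x1D005 [P=1 RW=0 US=1 PS=0]
  ⇒ fault: PROTECTION_VIOLATION  — 2 lookups

Access #1 fault: PROTECTION_VIOLATION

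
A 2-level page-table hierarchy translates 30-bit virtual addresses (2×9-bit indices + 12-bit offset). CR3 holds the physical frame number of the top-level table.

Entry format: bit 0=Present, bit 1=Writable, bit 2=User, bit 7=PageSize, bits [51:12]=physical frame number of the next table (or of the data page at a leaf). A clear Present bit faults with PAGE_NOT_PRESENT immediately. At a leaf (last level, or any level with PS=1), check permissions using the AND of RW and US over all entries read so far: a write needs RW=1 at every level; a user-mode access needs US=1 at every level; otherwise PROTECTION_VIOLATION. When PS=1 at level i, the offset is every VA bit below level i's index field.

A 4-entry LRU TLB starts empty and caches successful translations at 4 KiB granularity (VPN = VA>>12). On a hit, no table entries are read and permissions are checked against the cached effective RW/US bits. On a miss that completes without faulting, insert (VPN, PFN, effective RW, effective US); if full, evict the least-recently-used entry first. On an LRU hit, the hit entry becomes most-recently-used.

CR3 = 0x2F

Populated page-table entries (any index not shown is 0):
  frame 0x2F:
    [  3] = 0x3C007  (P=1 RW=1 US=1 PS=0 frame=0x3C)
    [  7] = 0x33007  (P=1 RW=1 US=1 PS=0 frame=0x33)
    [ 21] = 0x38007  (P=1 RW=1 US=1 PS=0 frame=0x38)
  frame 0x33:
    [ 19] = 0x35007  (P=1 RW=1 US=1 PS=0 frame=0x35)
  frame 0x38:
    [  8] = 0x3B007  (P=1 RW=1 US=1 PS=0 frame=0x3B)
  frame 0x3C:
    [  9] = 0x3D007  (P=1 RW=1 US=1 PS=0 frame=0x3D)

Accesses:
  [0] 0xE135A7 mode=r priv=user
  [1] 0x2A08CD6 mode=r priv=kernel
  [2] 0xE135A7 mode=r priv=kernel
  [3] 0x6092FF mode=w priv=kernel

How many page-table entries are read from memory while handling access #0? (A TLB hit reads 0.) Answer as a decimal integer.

Walk each access:
#0 VA=0xE135A7 (r,user):
  L0: frame=0x2F idx=7 entry=0x33007 [P=1 RW=1 US=1 PS=0]
  L1: frame=0x33 idx=19 entry=0x35007 [P=1 RW=1 US=1 PS=0]
  → PA=0x355A7  (2 entries read)
#1 VA=0x2A08CD6 (r,kernel):
  L0: frame=0x2F idx=21 entry=0x38007 [P=1 RW=1 US=1 PS=0]
  L1: frame=0x38 idx=8 entry=0x3B007 [P=1 RW=1 US=1 PS=0]
  → PA=0x3BCD6  (2 entries read)
#2 VA=0xE135A7 (r,kernel):
  TLB hit vpn=0xE13 → PA=0x355A7
#3 VA=0x6092FF (w,kernel):
  L0: frame=0x2F idx=3 entry=0x3C007 [P=1 RW=1 US=1 PS=0]
  L1: frame=0x3C idx=9 entry=0x3D007 [P=1 RW=1 US=1 PS=0]
  → PA=0x3D2FF  (2 entries read)

Entries read for #0: 2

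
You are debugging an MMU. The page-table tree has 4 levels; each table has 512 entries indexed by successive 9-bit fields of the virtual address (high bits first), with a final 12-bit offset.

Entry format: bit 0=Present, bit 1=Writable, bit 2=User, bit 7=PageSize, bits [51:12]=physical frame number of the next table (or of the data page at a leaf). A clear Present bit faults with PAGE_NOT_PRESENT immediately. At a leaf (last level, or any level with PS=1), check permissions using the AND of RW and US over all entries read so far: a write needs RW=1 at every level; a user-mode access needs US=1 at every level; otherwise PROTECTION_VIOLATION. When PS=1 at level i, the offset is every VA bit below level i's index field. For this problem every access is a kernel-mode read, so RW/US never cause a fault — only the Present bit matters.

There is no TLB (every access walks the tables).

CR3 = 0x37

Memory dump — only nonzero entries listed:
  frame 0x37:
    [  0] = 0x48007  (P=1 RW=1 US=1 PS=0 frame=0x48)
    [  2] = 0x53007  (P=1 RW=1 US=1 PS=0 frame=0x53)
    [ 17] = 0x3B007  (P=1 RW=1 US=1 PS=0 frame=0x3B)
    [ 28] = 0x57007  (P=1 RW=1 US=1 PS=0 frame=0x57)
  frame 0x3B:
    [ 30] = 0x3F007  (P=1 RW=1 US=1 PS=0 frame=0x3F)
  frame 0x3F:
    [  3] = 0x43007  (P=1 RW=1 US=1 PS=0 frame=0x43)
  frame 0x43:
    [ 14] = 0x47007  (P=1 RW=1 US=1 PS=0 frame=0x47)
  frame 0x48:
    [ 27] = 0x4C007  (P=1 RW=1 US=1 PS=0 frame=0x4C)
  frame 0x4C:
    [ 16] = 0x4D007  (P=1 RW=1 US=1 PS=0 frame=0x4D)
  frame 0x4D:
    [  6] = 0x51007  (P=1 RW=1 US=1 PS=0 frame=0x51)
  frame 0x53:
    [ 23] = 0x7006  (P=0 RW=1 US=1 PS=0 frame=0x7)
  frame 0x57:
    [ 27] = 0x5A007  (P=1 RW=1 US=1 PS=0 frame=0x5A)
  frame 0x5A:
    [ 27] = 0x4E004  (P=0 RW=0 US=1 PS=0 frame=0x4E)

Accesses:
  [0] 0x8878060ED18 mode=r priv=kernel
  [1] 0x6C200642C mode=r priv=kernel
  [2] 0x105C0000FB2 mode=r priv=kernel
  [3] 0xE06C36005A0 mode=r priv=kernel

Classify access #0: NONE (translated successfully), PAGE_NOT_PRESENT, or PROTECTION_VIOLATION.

Trace:
#0 VA=0x8878060ED18 (r,kernel):
  lvl0: tbl 0x37, slot 17 ⇒ 0x3B007 (P1/RW1/US1/PS0)
  lvl1: tbl 0x3B, slot 30 ⇒ 0x3F007 (P1/RW1/US1/PS0)
  lvl2: tbl 0x3F, slot 3 ⇒ 0x43007 (P1/RW1/US1/PS0)
  lvl3: tbl 0x43, slot 14 ⇒ 0x47007 (P1/RW1/US1/PS0)
  → PA=0x47D18  (4 entries read)
#1 VA=0x6C200642C (r,kernel):
  lvl0: tbl 0x37, slot 0 ⇒ 0x48007 (P1/RW1/US1/PS0)
  lvl1: tbl 0x48, slot 27 ⇒ 0x4C007 (P1/RW1/US1/PS0)
  lvl2: tbl 0x4C, slot 16 ⇒ 0x4D007 (P1/RW1/US1/PS0)
  lvl3: tbl 0x4D, slot 6 ⇒ 0x51007 (P1/RW1/US1/PS0)
  → PA=0x5142C  (4 entries read)
#2 VA=0x105C0000FB2 (r,kernel):
  lvl0: tbl 0x37, slot 2 ⇒ 0x53007 (P1/RW1/US1/PS0)
  lvl1: tbl 0x53, slot 23 ⇒ 0x7006 (P0/RW1/US1/PS0)
  ⇒ fault: PAGE_NOT_PRESENT  — 2 lookups
#3 VA=0xE06C36005A0 (r,kernel):
  lvl0: tbl 0x37, slot 28 ⇒ 0x57007 (P1/RW1/US1/PS0)
  lvl1: tbl 0x57, slot 27 ⇒ 0x5A007 (P1/RW1/US1/PS0)
  lvl2: tbl 0x5A, slot 27 ⇒ 0x4E004 (P0/RW0/US1/PS0)
  ⇒ fault: PAGE_NOT_PRESENT  — 3 lookups

Access #0 fault: NONE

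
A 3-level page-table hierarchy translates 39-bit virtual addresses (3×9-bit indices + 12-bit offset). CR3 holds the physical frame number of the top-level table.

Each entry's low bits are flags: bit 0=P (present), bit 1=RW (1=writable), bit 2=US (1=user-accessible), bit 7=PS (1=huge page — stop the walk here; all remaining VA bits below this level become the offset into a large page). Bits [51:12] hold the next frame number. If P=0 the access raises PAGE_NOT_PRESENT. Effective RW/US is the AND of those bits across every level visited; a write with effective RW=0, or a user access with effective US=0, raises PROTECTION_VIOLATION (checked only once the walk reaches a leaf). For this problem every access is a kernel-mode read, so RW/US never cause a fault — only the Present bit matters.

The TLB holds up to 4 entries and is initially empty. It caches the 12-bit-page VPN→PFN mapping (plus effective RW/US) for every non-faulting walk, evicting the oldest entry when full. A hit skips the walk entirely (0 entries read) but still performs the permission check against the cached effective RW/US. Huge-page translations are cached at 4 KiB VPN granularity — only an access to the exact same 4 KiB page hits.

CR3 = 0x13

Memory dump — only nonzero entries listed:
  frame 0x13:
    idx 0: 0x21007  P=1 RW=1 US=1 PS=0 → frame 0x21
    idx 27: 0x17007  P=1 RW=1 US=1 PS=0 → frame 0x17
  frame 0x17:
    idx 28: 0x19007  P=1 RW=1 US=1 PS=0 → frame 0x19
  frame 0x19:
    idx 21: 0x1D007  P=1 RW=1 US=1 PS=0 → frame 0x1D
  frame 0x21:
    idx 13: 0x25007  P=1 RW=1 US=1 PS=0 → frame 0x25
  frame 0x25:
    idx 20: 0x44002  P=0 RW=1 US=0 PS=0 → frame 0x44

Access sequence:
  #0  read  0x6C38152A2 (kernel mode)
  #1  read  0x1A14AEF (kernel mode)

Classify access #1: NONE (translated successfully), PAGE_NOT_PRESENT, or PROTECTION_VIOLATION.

Trace:
#0 VA=0x6C38152A2 (r,kernel):
  lvl0: tbl 0x13, slot 27 ⇒ 0x17007 (P1/RW1/US1/PS0)
  lvl1: tbl 0x17, slot 28 ⇒ 0x19007 (P1/RW1/US1/PS0)
  lvl2: tbl 0x19, slot 21 ⇒ 0x1D007 (P1/RW1/US1/PS0)
  ✓ 0x1D2A2  — 3 lookups
#1 VA=0x1A14AEF (r,kernel):
  lvl0: tbl 0x13, slot 0 ⇒ 0x21007 (P1/RW1/US1/PS0)
  lvl1: tbl 0x21, slot 13 ⇒ 0x25007 (P1/RW1/US1/PS0)
  lvl2: tbl 0x25, slot 20 ⇒ 0x44002 (P0/RW1/US0/PS0)
  ✗ PAGE_NOT_PRESENT  [3 reads]

Access #1 fault: PAGE_NOT_PRESENT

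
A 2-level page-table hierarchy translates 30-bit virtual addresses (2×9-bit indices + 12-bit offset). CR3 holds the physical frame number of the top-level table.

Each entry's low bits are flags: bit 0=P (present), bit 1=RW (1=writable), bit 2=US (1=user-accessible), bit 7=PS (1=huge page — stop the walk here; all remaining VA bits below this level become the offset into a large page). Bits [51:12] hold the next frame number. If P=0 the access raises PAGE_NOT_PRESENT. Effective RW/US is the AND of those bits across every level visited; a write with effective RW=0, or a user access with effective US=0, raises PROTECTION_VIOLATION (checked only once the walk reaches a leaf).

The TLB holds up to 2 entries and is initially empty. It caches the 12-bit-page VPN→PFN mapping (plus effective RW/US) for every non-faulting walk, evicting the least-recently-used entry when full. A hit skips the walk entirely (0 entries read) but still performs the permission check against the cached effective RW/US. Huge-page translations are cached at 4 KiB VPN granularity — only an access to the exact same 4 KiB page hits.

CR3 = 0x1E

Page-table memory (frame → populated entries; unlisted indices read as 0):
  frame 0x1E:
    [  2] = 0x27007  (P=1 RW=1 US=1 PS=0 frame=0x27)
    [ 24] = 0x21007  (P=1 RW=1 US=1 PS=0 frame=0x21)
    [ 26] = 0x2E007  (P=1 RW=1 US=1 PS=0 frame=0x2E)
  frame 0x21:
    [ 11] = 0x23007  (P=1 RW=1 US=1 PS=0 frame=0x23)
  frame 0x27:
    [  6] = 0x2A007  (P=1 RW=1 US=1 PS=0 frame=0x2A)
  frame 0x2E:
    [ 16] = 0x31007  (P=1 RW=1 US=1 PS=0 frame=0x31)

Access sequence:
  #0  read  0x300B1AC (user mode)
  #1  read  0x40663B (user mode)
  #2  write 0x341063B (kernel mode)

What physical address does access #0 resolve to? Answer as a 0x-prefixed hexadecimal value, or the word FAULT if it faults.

Walk each access:
#0 VA=0x300B1AC (r,user):
  [0] read 0x1E idx=24: raw=0x21007 flags P=1 W=1 U=1 S=0
  [1] read 0x21 idx=11: raw=0x23007 flags P=1 W=1 U=1 S=0
  ✓ 0x231AC  — 2 lookups
#1 VA=0x40663B (r,user):
  [0] read 0x1E idx=2: raw=0x27007 flags P=1 W=1 U=1 S=0
  [1] read 0x27 idx=6: raw=0x2A007 flags P=1 W=1 U=1 S=0
  ✓ 0x2A63B  — 2 lookups
#2 VA=0x341063B (w,kernel):
  [0] read 0x1E idx=26: raw=0x2E007 flags P=1 W=1 U=1 S=0
  [1] read 0x2E idx=16: raw=0x31007 flags P=1 W=1 U=1 S=0
  ✓ 0x3163B  — 2 lookups

Access #0 PA: 0x231AC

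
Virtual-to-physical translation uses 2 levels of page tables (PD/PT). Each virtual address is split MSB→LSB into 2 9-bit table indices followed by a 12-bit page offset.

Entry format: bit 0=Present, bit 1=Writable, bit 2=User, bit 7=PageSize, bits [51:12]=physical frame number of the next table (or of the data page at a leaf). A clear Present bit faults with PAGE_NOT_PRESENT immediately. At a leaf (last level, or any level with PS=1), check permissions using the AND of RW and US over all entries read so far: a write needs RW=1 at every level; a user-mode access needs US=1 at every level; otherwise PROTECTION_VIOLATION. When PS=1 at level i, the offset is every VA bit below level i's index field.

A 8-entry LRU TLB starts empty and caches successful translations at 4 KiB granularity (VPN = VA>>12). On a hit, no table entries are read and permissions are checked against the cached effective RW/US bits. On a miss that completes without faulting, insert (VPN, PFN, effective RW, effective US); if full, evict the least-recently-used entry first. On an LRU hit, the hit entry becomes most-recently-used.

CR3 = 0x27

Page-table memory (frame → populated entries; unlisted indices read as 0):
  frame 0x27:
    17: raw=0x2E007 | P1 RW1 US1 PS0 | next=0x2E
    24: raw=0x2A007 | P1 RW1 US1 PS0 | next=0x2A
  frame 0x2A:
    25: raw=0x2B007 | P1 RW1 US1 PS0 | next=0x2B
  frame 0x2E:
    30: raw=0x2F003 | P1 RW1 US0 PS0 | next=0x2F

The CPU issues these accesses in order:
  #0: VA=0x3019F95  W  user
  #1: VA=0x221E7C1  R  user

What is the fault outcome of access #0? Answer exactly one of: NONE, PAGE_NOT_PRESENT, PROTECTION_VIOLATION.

Per-access translation:
#0 VA=0x3019F95 (w,user):
  L0 @0x27[24] → 0x2A007  P=1,RW=1,US=1,PS=0
  L1 @0x2A[25] → 0x2B007  P=1,RW=1,US=1,PS=0
  → PA=0x2BF95  (2 entries read)
#1 VA=0x221E7C1 (r,user):
  L0 @0x27[17] → 0x2E007  P=1,RW=1,US=1,PS=0
  L1 @0x2E[30] → 0x2F003  P=1,RW=1,US=0,PS=0
  ⇒ fault: PROTECTION_VIOLATION  — 2 lookups

Access #0 fault: NONE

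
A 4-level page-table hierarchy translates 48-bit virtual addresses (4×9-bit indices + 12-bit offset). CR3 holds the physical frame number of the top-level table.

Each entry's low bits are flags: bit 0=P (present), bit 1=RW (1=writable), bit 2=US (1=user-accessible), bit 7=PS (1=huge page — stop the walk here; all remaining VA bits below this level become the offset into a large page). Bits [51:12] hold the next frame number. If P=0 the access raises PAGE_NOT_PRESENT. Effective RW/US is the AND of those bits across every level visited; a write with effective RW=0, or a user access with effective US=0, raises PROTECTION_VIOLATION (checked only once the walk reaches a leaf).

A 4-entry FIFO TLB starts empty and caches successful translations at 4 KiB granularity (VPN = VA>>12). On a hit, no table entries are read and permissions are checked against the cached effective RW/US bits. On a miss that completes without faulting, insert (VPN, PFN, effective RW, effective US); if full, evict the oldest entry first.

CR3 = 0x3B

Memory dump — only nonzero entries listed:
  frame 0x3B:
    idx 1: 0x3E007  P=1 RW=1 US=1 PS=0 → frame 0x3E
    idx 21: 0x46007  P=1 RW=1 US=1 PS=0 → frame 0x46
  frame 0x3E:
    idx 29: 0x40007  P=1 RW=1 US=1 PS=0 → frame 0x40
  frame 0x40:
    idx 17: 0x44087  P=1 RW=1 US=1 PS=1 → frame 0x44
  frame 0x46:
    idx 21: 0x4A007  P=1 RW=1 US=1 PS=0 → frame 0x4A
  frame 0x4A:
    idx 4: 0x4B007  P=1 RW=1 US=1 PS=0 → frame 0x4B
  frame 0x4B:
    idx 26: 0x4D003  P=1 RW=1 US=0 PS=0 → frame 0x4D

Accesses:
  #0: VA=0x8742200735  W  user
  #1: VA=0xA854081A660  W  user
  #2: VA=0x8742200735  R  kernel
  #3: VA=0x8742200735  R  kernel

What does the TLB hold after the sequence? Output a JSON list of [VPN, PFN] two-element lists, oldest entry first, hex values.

Trace:
#0 VA=0x8742200735 (w,user):
  L0 @0x3B[1] → 0x3E007  P=1,RW=1,US=1,PS=0
  L1 @0x3E[29] → 0x40007  P=1,RW=1,US=1,PS=0
  L2 @0x40[17] → 0x44087  P=1,RW=1,US=1,PS=1
  → PA=0x44735 (huge @L2)  (3 entries read)
#1 VA=0xA854081A660 (w,user):
  L0 @0x3B[21] → 0x46007  P=1,RW=1,US=1,PS=0
  L1 @0x46[21] → 0x4A007  P=1,RW=1,US=1,PS=0
  L2 @0x4A[4] → 0x4B007  P=1,RW=1,US=1,PS=0
  L3 @0x4B[26] → 0x4D003  P=1,RW=1,US=0,PS=0
  ⇒ fault: PROTECTION_VIOLATION  — 4 lookups
#2 VA=0x8742200735 (r,kernel):
  TLB hit vpn=0x8742200 → PA=0x44735
#3 VA=0x8742200735 (r,kernel):
  TLB hit vpn=0x8742200 → PA=0x44735

TLB: [["0x8742200", "0x44"]]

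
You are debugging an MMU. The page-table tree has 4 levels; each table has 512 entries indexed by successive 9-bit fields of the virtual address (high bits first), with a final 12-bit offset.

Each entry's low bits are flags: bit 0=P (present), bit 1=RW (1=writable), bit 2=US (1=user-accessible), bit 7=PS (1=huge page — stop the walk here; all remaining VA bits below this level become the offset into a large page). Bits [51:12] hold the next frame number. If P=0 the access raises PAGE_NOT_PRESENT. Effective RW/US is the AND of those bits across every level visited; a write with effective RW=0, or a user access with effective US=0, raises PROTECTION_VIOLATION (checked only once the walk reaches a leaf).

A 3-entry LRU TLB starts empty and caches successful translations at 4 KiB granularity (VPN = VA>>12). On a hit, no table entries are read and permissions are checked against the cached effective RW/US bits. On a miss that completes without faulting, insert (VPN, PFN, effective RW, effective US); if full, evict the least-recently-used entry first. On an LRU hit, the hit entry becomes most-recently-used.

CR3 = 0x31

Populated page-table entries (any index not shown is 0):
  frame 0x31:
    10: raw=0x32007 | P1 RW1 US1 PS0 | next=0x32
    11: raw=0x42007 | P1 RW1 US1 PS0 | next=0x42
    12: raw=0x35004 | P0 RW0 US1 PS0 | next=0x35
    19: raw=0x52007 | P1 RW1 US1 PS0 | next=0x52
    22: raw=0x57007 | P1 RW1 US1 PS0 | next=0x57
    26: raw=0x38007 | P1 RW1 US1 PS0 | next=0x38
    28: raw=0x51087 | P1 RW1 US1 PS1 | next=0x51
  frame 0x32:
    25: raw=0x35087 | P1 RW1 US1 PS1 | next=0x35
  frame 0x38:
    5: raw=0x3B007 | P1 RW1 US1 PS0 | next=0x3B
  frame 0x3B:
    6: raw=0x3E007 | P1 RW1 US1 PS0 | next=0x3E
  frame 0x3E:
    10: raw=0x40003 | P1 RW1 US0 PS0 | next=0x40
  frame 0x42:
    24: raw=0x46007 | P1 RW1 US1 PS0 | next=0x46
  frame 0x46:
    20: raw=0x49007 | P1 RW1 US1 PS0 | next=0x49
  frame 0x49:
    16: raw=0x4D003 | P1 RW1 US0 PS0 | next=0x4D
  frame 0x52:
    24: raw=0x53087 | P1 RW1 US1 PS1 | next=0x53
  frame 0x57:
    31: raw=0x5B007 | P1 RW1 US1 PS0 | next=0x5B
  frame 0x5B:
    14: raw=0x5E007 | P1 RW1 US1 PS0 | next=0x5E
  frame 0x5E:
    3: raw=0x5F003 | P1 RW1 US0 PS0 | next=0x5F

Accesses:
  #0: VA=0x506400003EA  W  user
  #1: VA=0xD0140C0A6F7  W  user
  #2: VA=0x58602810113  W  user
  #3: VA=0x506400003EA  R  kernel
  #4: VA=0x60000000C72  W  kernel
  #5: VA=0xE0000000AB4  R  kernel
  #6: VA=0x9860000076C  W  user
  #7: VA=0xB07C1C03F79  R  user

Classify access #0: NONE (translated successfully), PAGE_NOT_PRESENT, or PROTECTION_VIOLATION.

Trace:
#0 VA=0x506400003EA (w,user):
  L0: frame=0x31 idx=10 entry=0x32007 [P=1 RW=1 US=1 PS=0]
  L1: frame=0x32 idx=25 entry=0x35087 [P=1 RW=1 US=1 PS=1]
  → PA=0x353EA (huge @L1)  (2 entries read)
#1 VA=0xD0140C0A6F7 (w,user):
  L0: frame=0x31 idx=26 entry=0x38007 [P=1 RW=1 US=1 PS=0]
  L1: frame=0x38 idx=5 entry=0x3B007 [P=1 RW=1 US=1 PS=0]
  L2: frame=0x3B idx=6 entry=0x3E007 [P=1 RW=1 US=1 PS=0]
  L3: frame=0x3E idx=10 entry=0x40003 [P=1 RW=1 US=0 PS=0]
  ⇒ fault: PROTECTION_VIOLATION  — 4 lookups
#2 VA=0x58602810113 (w,user):
  L0: frame=0x31 idx=11 entry=0x42007 [P=1 RW=1 US=1 PS=0]
  L1: frame=0x42 idx=24 entry=0x46007 [P=1 RW=1 US=1 PS=0]
  L2: frame=0x46 idx=20 entry=0x49007 [P=1 RW=1 US=1 PS=0]
  L3: frame=0x49 idx=16 entry=0x4D003 [P=1 RW=1 US=0 PS=0]
  ⇒ fault: PROTECTION_VIOLATION  — 4 lookups
#3 VA=0x506400003EA (r,kernel):
  TLB hit vpn=0x50640000 → PA=0x353EA
#4 VA=0x60000000C72 (w,kernel):
  L0: frame=0x31 idx=12 entry=0x35004 [P=0 RW=0 US=1 PS=0]
  ⇒ fault: PAGE_NOT_PRESENT  — 1 lookups
#5 VA=0xE0000000AB4 (r,kernel):
  L0: frame=0x31 idx=28 entry=0x51087 [P=1 RW=1 US=1 PS=1]
  → PA=0x51AB4 (huge @L0)  (1 entries read)
#6 VA=0x9860000076C (w,user):
  L0: frame=0x31 idx=19 entry=0x52007 [P=1 RW=1 US=1 PS=0]
  L1: frame=0x52 idx=24 entry=0x53087 [P=1 RW=1 US=1 PS=1]
  → PA=0x5376C (huge @L1)  (2 entries read)
#7 VA=0xB07C1C03F79 (r,user):
  L0: frame=0x31 idx=22 entry=0x57007 [P=1 RW=1 US=1 PS=0]
  L1: frame=0x57 idx=31 entry=0x5B007 [P=1 RW=1 US=1 PS=0]
  L2: frame=0x5B idx=14 entry=0x5E007 [P=1 RW=1 US=1 PS=0]
  L3: frame=0x5E idx=3 entry=0x5F003 [P=1 RW=1 US=0 PS=0]
  ⇒ fault: PROTECTION_VIOLATION  — 4 lookups

Access #0 fault: NONE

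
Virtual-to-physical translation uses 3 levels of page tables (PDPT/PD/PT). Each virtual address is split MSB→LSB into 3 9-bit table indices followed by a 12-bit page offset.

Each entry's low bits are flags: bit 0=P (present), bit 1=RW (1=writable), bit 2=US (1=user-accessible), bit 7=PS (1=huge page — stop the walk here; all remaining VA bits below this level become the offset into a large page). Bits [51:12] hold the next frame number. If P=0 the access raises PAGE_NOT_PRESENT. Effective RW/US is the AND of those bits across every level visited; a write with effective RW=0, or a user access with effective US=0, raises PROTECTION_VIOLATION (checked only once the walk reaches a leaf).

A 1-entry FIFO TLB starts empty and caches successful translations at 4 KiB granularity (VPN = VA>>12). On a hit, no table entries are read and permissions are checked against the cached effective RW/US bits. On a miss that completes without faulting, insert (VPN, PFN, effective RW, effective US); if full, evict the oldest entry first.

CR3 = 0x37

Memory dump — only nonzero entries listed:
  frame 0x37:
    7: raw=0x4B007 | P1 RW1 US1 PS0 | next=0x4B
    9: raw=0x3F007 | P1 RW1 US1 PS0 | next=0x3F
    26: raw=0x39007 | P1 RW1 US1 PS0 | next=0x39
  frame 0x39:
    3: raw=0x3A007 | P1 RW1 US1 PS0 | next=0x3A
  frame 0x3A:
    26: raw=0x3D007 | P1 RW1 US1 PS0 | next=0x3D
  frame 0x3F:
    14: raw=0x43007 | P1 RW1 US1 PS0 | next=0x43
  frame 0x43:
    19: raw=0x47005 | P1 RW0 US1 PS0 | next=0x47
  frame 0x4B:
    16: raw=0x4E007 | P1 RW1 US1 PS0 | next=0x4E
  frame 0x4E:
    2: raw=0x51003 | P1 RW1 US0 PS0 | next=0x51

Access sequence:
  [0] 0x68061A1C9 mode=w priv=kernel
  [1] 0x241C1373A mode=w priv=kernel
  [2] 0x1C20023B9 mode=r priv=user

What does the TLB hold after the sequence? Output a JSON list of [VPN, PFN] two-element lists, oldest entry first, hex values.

Walk each access:
#0 VA=0x68061A1C9 (w,kernel):
  [0] read 0x37 idx=26: raw=0x39007 flags P=1 W=1 U=1 S=0
  [1] read 0x39 idx=3: raw=0x3A007 flags P=1 W=1 U=1 S=0
  [2] read 0x3A idx=26: raw=0x3D007 flags P=1 W=1 U=1 S=0
  ✓ 0x3D1C9  — 3 lookups
#1 VA=0x241C1373A (w,kernel):
  [0] read 0x37 idx=9: raw=0x3F007 flags P=1 W=1 U=1 S=0
  [1] read 0x3F idx=14: raw=0x43007 flags P=1 W=1 U=1 S=0
  [2] read 0x43 idx=19: raw=0x47005 flags P=1 W=0 U=1 S=0
  ⇒ fault: PROTECTION_VIOLATION  — 3 lookups
#2 VA=0x1C20023B9 (r,user):
  [0] read 0x37 idx=7: raw=0x4B007 flags P=1 W=1 U=1 S=0
  [1] read 0x4B idx=16: raw=0x4E007 flags P=1 W=1 U=1 S=0
  [2] read 0x4E idx=2: raw=0x51003 flags P=1 W=1 U=0 S=0
  ⇒ fault: PROTECTION_VIOLATION  — 3 lookups

TLB: [["0x68061A", "0x3D"]]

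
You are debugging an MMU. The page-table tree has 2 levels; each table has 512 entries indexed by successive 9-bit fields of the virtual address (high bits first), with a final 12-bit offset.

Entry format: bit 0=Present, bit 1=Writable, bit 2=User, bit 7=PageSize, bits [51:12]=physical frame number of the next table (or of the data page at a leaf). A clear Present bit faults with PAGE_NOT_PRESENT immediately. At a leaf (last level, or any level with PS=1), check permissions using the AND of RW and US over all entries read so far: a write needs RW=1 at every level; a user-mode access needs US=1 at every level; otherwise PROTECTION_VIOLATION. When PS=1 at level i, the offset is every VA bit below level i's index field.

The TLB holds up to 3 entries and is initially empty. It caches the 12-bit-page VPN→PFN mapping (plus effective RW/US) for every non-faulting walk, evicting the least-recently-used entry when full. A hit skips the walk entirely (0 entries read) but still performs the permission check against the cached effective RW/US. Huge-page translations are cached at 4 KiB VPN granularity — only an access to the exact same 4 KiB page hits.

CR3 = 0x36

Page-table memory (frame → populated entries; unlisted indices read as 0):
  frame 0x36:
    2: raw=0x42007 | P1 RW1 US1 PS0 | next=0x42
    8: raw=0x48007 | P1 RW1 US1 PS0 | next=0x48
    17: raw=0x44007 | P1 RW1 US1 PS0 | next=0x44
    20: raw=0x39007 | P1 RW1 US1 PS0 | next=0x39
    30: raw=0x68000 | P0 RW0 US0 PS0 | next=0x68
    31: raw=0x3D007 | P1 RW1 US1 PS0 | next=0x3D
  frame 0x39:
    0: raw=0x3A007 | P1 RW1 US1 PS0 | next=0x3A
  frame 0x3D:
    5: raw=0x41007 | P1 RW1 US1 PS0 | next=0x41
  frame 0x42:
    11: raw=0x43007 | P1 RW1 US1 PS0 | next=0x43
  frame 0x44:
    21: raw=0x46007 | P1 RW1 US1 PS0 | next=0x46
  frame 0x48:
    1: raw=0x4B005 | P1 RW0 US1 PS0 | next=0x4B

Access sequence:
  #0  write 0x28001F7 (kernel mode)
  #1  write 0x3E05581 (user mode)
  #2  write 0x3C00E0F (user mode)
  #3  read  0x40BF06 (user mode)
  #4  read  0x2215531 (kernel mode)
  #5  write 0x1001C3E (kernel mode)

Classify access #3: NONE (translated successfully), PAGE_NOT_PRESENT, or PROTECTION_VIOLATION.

Trace:
#0 VA=0x28001F7 (w,kernel):
  [0] read 0x36 idx=20: raw=0x39007 flags P=1 W=1 U=1 S=0
  [1] read 0x39 idx=0: raw=0x3A007 flags P=1 W=1 U=1 S=0
  ✓ 0x3A1F7  — 2 lookups
#1 VA=0x3E05581 (w,user):
  [0] read 0x36 idx=31: raw=0x3D007 flags P=1 W=1 U=1 S=0
  [1] read 0x3D idx=5: raw=0x41007 flags P=1 W=1 U=1 S=0
  ✓ 0x41581  — 2 lookups
#2 VA=0x3C00E0F (w,user):
  [0] read 0x36 idx=30: raw=0x68000 flags P=0 W=0 U=0 S=0
  ✗ PAGE_NOT_PRESENT  [1 reads]
#3 VA=0x40BF06 (r,user):
  [0] read 0x36 idx=2: raw=0x42007 flags P=1 W=1 U=1 S=0
  [1] read 0x42 idx=11: raw=0x43007 flags P=1 W=1 U=1 S=0
  ✓ 0x43F06  — 2 lookups
#4 VA=0x2215531 (r,kernel):
  [0] read 0x36 idx=17: raw=0x44007 flags P=1 W=1 U=1 S=0
  [1] read 0x44 idx=21: raw=0x46007 flags P=1 W=1 U=1 S=0
  ✓ 0x46531  — 2 lookups
#5 VA=0x1001C3E (w,kernel):
  [0] read 0x36 idx=8: raw=0x48007 flags P=1 W=1 U=1 S=0
  [1] read 0x48 idx=1: raw=0x4B005 flags P=1 W=0 U=1 S=0
  ✗ PROTECTION_VIOLATION  [2 reads]

Access #3 fault: NONE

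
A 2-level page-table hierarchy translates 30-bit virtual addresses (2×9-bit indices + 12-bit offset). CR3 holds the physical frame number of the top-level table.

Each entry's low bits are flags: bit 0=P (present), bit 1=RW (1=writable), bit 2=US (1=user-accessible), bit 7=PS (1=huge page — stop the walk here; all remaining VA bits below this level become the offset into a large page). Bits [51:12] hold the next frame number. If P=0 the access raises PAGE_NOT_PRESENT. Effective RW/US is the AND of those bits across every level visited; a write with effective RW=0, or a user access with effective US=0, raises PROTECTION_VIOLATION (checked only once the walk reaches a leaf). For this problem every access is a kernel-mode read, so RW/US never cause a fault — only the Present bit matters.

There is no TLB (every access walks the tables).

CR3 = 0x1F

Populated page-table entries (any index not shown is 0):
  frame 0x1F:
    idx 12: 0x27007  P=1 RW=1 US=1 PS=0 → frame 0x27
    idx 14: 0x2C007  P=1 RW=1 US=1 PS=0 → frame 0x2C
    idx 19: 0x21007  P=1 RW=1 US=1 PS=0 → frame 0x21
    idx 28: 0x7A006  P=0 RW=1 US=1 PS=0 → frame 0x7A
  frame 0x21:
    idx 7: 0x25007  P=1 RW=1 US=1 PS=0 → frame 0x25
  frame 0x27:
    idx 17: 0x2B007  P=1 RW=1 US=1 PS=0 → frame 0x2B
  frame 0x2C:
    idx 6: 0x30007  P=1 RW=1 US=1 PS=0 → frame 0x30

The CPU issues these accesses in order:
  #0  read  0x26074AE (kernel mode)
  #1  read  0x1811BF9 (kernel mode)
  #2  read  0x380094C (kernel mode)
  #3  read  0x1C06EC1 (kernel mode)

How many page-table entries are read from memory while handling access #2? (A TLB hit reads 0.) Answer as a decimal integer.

Walk each access:
#0 VA=0x26074AE (r,kernel):
  L0: frame=0x1F idx=19 entry=0x21007 [P=1 RW=1 US=1 PS=0]
  L1: frame=0x21 idx=7 entry=0x25007 [P=1 RW=1 US=1 PS=0]
  → PA=0x254AE  (2 entries read)
#1 VA=0x1811BF9 (r,kernel):
  L0: frame=0x1F idx=12 entry=0x27007 [P=1 RW=1 US=1 PS=0]
  L1: frame=0x27 idx=17 entry=0x2B007 [P=1 RW=1 US=1 PS=0]
  → PA=0x2BBF9  (2 entries read)
#2 VA=0x380094C (r,kernel):
  L0: frame=0x1F idx=28 entry=0x7A006 [P=0 RW=1 US=1 PS=0]
  ✗ PAGE_NOT_PRESENT  [1 reads]
#3 VA=0x1C06EC1 (r,kernel):
  L0: frame=0x1F idx=14 entry=0x2C007 [P=1 RW=1 US=1 PS=0]
  L1: frame=0x2C idx=6 entry=0x30007 [P=1 RW=1 US=1 PS=0]
  → PA=0x30EC1  (2 entries read)

Entries read for #2: 1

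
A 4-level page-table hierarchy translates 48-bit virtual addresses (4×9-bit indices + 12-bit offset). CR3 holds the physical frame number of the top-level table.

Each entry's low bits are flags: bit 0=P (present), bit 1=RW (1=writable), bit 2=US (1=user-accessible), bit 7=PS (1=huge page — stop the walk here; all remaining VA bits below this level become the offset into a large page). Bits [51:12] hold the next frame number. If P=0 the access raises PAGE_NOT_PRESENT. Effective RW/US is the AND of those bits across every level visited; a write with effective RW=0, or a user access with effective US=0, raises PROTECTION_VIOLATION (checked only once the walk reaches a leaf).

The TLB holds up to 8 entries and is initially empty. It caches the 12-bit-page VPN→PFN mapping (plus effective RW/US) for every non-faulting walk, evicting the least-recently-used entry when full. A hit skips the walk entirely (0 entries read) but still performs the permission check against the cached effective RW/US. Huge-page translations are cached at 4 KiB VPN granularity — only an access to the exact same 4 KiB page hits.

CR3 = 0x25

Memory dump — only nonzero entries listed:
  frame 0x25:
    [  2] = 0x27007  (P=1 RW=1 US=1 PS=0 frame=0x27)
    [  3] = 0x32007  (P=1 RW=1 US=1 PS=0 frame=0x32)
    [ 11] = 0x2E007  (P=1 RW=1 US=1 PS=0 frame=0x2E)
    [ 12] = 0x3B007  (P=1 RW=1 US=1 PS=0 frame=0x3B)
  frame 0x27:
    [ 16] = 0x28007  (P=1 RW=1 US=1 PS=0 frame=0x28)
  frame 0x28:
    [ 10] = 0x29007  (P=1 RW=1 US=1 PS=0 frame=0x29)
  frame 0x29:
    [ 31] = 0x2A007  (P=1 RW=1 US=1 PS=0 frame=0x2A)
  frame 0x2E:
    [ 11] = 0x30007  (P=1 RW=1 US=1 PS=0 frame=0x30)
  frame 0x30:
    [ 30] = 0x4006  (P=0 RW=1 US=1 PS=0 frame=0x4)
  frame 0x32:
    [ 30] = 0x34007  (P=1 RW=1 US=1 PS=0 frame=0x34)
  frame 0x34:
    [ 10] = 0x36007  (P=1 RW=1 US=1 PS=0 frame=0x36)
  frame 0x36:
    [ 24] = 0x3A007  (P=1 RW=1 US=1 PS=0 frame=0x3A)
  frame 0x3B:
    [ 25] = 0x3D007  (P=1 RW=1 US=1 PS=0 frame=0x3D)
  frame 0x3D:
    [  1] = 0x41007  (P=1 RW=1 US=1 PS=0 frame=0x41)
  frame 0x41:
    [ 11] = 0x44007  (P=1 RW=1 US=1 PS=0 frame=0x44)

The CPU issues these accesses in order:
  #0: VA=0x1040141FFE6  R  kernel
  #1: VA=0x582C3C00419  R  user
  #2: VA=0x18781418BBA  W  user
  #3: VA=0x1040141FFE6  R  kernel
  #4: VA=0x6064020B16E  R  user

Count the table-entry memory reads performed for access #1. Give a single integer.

Per-access translation:
#0 VA=0x1040141FFE6 (r,kernel):
  L0 @0x25[2] → 0x27007  P=1,RW=1,US=1,PS=0
  L1 @0x27[16] → 0x28007  P=1,RW=1,US=1,PS=0
  L2 @0x28[10] → 0x29007  P=1,RW=1,US=1,PS=0
  L3 @0x29[31] → 0x2A007  P=1,RW=1,US=1,PS=0
  → PA=0x2AFE6  (4 entries read)
#1 VA=0x582C3C00419 (r,user):
  L0 @0x25[11] → 0x2E007  P=1,RW=1,US=1,PS=0
  L1 @0x2E[11] → 0x30007  P=1,RW=1,US=1,PS=0
  L2 @0x30[30] → 0x4006  P=0,RW=1,US=1,PS=0
  ✗ PAGE_NOT_PRESENT  [3 reads]
#2 VA=0x18781418BBA (w,user):
  L0 @0x25[3] → 0x32007  P=1,RW=1,US=1,PS=0
  L1 @0x32[30] → 0x34007  P=1,RW=1,US=1,PS=0
  L2 @0x34[10] → 0x36007  P=1,RW=1,US=1,PS=0
  L3 @0x36[24] → 0x3A007  P=1,RW=1,US=1,PS=0
  → PA=0x3ABBA  (4 entries read)
#3 VA=0x1040141FFE6 (r,kernel):
  TLB hit vpn=0x1040141F → PA=0x2AFE6
#4 VA=0x6064020B16E (r,user):
  L0 @0x25[12] → 0x3B007  P=1,RW=1,US=1,PS=0
  L1 @0x3B[25] → 0x3D007  P=1,RW=1,US=1,PS=0
  L2 @0x3D[1] → 0x41007  P=1,RW=1,US=1,PS=0
  L3 @0x41[11] → 0x44007  P=1,RW=1,US=1,PS=0
  → PA=0x4416E  (4 entries read)

Entries read for #1: 3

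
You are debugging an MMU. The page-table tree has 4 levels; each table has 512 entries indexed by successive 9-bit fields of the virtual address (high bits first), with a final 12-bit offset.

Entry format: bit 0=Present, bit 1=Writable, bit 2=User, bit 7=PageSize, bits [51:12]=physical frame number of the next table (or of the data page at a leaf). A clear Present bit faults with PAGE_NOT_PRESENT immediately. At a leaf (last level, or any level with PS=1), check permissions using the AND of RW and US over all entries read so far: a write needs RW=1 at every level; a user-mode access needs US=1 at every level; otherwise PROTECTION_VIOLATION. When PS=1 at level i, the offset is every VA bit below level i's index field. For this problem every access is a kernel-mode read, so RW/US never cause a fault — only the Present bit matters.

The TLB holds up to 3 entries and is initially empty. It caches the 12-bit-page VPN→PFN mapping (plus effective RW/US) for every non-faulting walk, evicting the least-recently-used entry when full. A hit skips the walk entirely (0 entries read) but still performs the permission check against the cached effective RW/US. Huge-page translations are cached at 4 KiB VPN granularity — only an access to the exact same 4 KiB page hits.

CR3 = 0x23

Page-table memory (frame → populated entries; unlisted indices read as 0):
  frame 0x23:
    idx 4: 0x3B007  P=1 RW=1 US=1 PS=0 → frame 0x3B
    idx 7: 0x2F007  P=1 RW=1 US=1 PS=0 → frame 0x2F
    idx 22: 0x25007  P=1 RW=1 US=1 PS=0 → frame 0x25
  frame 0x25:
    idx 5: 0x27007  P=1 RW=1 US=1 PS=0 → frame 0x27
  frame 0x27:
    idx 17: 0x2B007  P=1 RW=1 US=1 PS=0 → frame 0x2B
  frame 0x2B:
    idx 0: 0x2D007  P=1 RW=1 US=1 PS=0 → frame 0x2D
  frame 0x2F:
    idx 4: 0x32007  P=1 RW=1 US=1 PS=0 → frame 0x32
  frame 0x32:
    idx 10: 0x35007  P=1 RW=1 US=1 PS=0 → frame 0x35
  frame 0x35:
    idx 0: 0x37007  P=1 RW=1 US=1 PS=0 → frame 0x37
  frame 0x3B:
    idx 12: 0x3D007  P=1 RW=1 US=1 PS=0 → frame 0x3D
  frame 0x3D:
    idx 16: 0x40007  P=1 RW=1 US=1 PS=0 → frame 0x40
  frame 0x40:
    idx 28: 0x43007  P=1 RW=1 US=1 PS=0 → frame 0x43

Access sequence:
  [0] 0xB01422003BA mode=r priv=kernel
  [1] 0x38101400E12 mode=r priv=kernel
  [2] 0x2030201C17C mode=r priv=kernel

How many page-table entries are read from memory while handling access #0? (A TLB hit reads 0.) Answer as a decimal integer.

Trace:
#0 VA=0xB01422003BA (r,kernel):
  lvl0: tbl 0x23, slot 22 ⇒ 0x25007 (P1/RW1/US1/PS0)
  lvl1: tbl 0x25, slot 5 ⇒ 0x27007 (P1/RW1/US1/PS0)
  lvl2: tbl 0x27, slot 17 ⇒ 0x2B007 (P1/RW1/US1/PS0)
  lvl3: tbl 0x2B, slot 0 ⇒ 0x2D007 (P1/RW1/US1/PS0)
  ✓ 0x2D3BA  — 4 lookups
#1 VA=0x38101400E12 (r,kernel):
  lvl0: tbl 0x23, slot 7 ⇒ 0x2F007 (P1/RW1/US1/PS0)
  lvl1: tbl 0x2F, slot 4 ⇒ 0x32007 (P1/RW1/US1/PS0)
  lvl2: tbl 0x32, slot 10 ⇒ 0x35007 (P1/RW1/US1/PS0)
  lvl3: tbl 0x35, slot 0 ⇒ 0x37007 (P1/RW1/US1/PS0)
  ✓ 0x37E12  — 4 lookups
#2 VA=0x2030201C17C (r,kernel):
  lvl0: tbl 0x23, slot 4 ⇒ 0x3B007 (P1/RW1/US1/PS0)
  lvl1: tbl 0x3B, slot 12 ⇒ 0x3D007 (P1/RW1/US1/PS0)
  lvl2: tbl 0x3D, slot 16 ⇒ 0x40007 (P1/RW1/US1/PS0)
  lvl3: tbl 0x40, slot 28 ⇒ 0x43007 (P1/RW1/US1/PS0)
  ✓ 0x4317C  — 4 lookups

Entries read for #0: 4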